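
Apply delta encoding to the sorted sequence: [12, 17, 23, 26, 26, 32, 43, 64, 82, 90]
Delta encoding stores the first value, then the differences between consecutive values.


First value: 12
Deltas:
  17 - 12 = 5
  23 - 17 = 6
  26 - 23 = 3
  26 - 26 = 0
  32 - 26 = 6
  43 - 32 = 11
  64 - 43 = 21
  82 - 64 = 18
  90 - 82 = 8


Delta encoded: [12, 5, 6, 3, 0, 6, 11, 21, 18, 8]


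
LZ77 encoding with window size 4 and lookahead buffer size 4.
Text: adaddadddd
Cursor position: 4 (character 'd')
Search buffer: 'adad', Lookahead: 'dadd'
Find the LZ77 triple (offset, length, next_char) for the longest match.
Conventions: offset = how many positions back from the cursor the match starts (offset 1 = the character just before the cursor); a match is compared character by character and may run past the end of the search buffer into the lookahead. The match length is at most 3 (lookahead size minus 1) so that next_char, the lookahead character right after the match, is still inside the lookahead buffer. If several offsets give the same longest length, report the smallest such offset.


Try each offset into the search buffer:
  offset=1 (pos 3, char 'd'): match length 1
  offset=2 (pos 2, char 'a'): match length 0
  offset=3 (pos 1, char 'd'): match length 3
  offset=4 (pos 0, char 'a'): match length 0
Longest match has length 3 at offset 3.
next_char = character at position 4 + 3 = 7 -> 'd'

Best match: offset=3, length=3 (matching 'dad' starting at position 1)
LZ77 triple: (3, 3, 'd')


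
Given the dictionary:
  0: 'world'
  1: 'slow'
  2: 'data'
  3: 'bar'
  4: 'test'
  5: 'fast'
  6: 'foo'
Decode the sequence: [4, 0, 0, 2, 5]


Look up each index in the dictionary:
  4 -> 'test'
  0 -> 'world'
  0 -> 'world'
  2 -> 'data'
  5 -> 'fast'

Decoded: "test world world data fast"


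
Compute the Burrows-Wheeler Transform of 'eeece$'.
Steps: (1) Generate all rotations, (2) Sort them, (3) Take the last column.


Rotations (sorted):
  0: $eeece -> last char: e
  1: ce$eee -> last char: e
  2: e$eeec -> last char: c
  3: ece$ee -> last char: e
  4: eece$e -> last char: e
  5: eeece$ -> last char: $


BWT = eecee$


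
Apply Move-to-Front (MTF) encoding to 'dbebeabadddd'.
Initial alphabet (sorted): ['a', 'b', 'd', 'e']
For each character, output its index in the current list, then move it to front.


MTF encoding:
'd': index 2 in ['a', 'b', 'd', 'e'] -> ['d', 'a', 'b', 'e']
'b': index 2 in ['d', 'a', 'b', 'e'] -> ['b', 'd', 'a', 'e']
'e': index 3 in ['b', 'd', 'a', 'e'] -> ['e', 'b', 'd', 'a']
'b': index 1 in ['e', 'b', 'd', 'a'] -> ['b', 'e', 'd', 'a']
'e': index 1 in ['b', 'e', 'd', 'a'] -> ['e', 'b', 'd', 'a']
'a': index 3 in ['e', 'b', 'd', 'a'] -> ['a', 'e', 'b', 'd']
'b': index 2 in ['a', 'e', 'b', 'd'] -> ['b', 'a', 'e', 'd']
'a': index 1 in ['b', 'a', 'e', 'd'] -> ['a', 'b', 'e', 'd']
'd': index 3 in ['a', 'b', 'e', 'd'] -> ['d', 'a', 'b', 'e']
'd': index 0 in ['d', 'a', 'b', 'e'] -> ['d', 'a', 'b', 'e']
'd': index 0 in ['d', 'a', 'b', 'e'] -> ['d', 'a', 'b', 'e']
'd': index 0 in ['d', 'a', 'b', 'e'] -> ['d', 'a', 'b', 'e']


Output: [2, 2, 3, 1, 1, 3, 2, 1, 3, 0, 0, 0]


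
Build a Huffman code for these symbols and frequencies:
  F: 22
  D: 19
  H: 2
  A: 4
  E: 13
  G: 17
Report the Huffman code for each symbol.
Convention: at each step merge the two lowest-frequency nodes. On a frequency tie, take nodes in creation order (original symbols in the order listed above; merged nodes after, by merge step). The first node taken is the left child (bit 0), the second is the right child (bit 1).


Huffman tree construction:
Step 1: Merge H(2) + A(4) = 6
Step 2: Merge (H+A)(6) + E(13) = 19
Step 3: Merge G(17) + D(19) = 36
Step 4: Merge ((H+A)+E)(19) + F(22) = 41
Step 5: Merge (G+D)(36) + (((H+A)+E)+F)(41) = 77
Read each symbol's code off the tree from the root (left child = 0, right child = 1).

Codes:
  F: 11 (length 2)
  D: 01 (length 2)
  H: 1000 (length 4)
  A: 1001 (length 4)
  E: 101 (length 3)
  G: 00 (length 2)
Average code length: 179/77 = 2.3247 bits/symbol


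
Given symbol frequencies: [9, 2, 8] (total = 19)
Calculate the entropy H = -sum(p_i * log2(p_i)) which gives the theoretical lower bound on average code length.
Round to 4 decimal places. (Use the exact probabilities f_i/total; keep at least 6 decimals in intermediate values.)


Per-symbol terms -p_i * log2(p_i) with p_i = f_i/19:
  p = 9/19 = 0.473684: log2(p) = -1.078003, -p*log2(p) = 0.510633
  p = 2/19 = 0.105263: log2(p) = -3.247928, -p*log2(p) = 0.341887
  p = 8/19 = 0.421053: log2(p) = -1.247928, -p*log2(p) = 0.525443
H = 0.510633 + 0.341887 + 0.525443 = 1.377963

H = 1.378 bits/symbol


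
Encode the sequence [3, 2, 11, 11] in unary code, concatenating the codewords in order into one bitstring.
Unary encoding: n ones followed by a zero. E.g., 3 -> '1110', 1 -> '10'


Encode each number as n ones followed by a terminating 0:
  3 -> 1110 (4 bits)
  2 -> 110 (3 bits)
  11 -> 111111111110 (12 bits)
  11 -> 111111111110 (12 bits)
Total length = 4 + 3 + 12 + 12 = 31 bits.

Unary([3, 2, 11, 11]) = 1110110111111111110111111111110 (31 bits)


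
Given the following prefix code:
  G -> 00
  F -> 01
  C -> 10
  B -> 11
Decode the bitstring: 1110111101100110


Decoding step by step:
Bits 11 -> B
Bits 10 -> C
Bits 11 -> B
Bits 11 -> B
Bits 01 -> F
Bits 10 -> C
Bits 01 -> F
Bits 10 -> C


Decoded message: BCBBFCFC


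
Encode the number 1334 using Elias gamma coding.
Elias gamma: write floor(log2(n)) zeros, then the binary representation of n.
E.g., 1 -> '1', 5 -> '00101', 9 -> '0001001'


num_bits = floor(log2(1334)) + 1 = 11
leading_zeros = num_bits - 1 = 10
binary(1334) = 10100110110

Elias gamma(1334) = '0000000000' + '10100110110' = 000000000010100110110 (21 bits)


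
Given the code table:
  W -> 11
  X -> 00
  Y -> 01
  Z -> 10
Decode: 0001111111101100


Decoding:
00 -> X
01 -> Y
11 -> W
11 -> W
11 -> W
10 -> Z
11 -> W
00 -> X


Result: XYWWWZWX


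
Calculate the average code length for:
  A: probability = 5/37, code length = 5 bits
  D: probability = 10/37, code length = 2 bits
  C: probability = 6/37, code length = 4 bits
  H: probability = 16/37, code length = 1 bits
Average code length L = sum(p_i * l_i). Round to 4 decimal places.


Weighted contributions p_i * l_i:
  A: (5/37) * 5 = 25/37
  D: (10/37) * 2 = 20/37
  C: (6/37) * 4 = 24/37
  H: (16/37) * 1 = 16/37
Sum = (25 + 20 + 24 + 16)/37 = 85/37

L = 85/37 = 2.2973 bits/symbol


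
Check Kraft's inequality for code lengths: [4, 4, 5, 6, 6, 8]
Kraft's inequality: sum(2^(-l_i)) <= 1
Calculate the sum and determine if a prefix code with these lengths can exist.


Sum = 2^(-4) + 2^(-4) + 2^(-5) + 2^(-6) + 2^(-6) + 2^(-8)
    = 0.0625 + 0.0625 + 0.03125 + 0.015625 + 0.015625 + 0.00390625
    = 49/256 = 0.19140625
Since 0.19140625 <= 1, Kraft's inequality IS satisfied.
A prefix code with these lengths CAN exist.

Kraft sum = 0.19140625. Satisfied.


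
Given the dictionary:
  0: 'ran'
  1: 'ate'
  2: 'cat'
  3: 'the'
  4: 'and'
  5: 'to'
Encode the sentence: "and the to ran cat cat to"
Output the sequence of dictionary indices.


Look up each word in the dictionary:
  'and' -> 4
  'the' -> 3
  'to' -> 5
  'ran' -> 0
  'cat' -> 2
  'cat' -> 2
  'to' -> 5

Encoded: [4, 3, 5, 0, 2, 2, 5]


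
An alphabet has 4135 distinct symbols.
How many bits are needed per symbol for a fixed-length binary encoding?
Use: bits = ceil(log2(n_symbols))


log2(4135) = 12.0137
Bracket: 2^12 = 4096 < 4135 <= 2^13 = 8192
So ceil(log2(4135)) = 13

bits = ceil(log2(4135)) = ceil(12.0137) = 13 bits


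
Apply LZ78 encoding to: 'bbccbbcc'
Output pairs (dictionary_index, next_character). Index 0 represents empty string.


LZ78 encoding steps:
Dictionary: {0: ''}
Step 1: w='' (idx 0), next='b' -> output (0, 'b'), add 'b' as idx 1
Step 2: w='b' (idx 1), next='c' -> output (1, 'c'), add 'bc' as idx 2
Step 3: w='' (idx 0), next='c' -> output (0, 'c'), add 'c' as idx 3
Step 4: w='b' (idx 1), next='b' -> output (1, 'b'), add 'bb' as idx 4
Step 5: w='c' (idx 3), next='c' -> output (3, 'c'), add 'cc' as idx 5


Encoded: [(0, 'b'), (1, 'c'), (0, 'c'), (1, 'b'), (3, 'c')]


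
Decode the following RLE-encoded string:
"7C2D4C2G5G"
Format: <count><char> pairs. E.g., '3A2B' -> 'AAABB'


Expanding each <count><char> pair:
  7C -> 'CCCCCCC'
  2D -> 'DD'
  4C -> 'CCCC'
  2G -> 'GG'
  5G -> 'GGGGG'

Decoded = CCCCCCCDDCCCCGGGGGGG


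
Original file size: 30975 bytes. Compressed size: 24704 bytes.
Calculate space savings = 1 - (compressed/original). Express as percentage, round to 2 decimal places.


ratio = compressed/original = 24704/30975 = 0.797546
savings = 1 - ratio = 1 - 0.797546 = 0.202454
as a percentage: 0.202454 * 100 = 20.25%

Space savings = 1 - 24704/30975 = 20.25%


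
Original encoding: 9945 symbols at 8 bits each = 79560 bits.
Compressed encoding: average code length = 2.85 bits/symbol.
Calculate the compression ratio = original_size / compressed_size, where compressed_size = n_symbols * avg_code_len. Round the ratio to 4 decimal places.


original_size = n_symbols * orig_bits = 9945 * 8 = 79560 bits
compressed_size = n_symbols * avg_code_len = 9945 * 2.85 = 28343.25 bits
ratio = original_size / compressed_size = 79560 / 28343.25 = 2.807

Compression ratio = 2.807


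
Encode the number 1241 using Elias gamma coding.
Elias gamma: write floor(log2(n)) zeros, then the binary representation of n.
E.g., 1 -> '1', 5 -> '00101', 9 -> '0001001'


num_bits = floor(log2(1241)) + 1 = 11
leading_zeros = num_bits - 1 = 10
binary(1241) = 10011011001

Elias gamma(1241) = '0000000000' + '10011011001' = 000000000010011011001 (21 bits)


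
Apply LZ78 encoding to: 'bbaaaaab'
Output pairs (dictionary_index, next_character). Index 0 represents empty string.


LZ78 encoding steps:
Dictionary: {0: ''}
Step 1: w='' (idx 0), next='b' -> output (0, 'b'), add 'b' as idx 1
Step 2: w='b' (idx 1), next='a' -> output (1, 'a'), add 'ba' as idx 2
Step 3: w='' (idx 0), next='a' -> output (0, 'a'), add 'a' as idx 3
Step 4: w='a' (idx 3), next='a' -> output (3, 'a'), add 'aa' as idx 4
Step 5: w='a' (idx 3), next='b' -> output (3, 'b'), add 'ab' as idx 5


Encoded: [(0, 'b'), (1, 'a'), (0, 'a'), (3, 'a'), (3, 'b')]


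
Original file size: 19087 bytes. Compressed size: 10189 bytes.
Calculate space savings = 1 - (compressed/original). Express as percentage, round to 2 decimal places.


ratio = compressed/original = 10189/19087 = 0.533819
savings = 1 - ratio = 1 - 0.533819 = 0.466181
as a percentage: 0.466181 * 100 = 46.62%

Space savings = 1 - 10189/19087 = 46.62%


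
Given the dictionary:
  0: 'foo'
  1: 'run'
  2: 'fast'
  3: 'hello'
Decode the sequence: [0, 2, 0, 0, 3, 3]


Look up each index in the dictionary:
  0 -> 'foo'
  2 -> 'fast'
  0 -> 'foo'
  0 -> 'foo'
  3 -> 'hello'
  3 -> 'hello'

Decoded: "foo fast foo foo hello hello"


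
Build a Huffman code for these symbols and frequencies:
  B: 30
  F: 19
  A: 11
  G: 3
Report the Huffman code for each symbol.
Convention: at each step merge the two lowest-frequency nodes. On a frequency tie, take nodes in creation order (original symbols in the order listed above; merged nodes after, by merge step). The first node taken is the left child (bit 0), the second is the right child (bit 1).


Huffman tree construction:
Step 1: Merge G(3) + A(11) = 14
Step 2: Merge (G+A)(14) + F(19) = 33
Step 3: Merge B(30) + ((G+A)+F)(33) = 63
Read each symbol's code off the tree from the root (left child = 0, right child = 1).

Codes:
  B: 0 (length 1)
  F: 11 (length 2)
  A: 101 (length 3)
  G: 100 (length 3)
Average code length: 110/63 = 1.7460 bits/symbol


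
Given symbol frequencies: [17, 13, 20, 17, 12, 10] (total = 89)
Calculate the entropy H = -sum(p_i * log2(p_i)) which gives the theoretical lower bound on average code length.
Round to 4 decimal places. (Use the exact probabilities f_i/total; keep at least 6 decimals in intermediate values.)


Per-symbol terms -p_i * log2(p_i) with p_i = f_i/89:
  p = 17/89 = 0.191011: log2(p) = -2.388271, -p*log2(p) = 0.456187
  p = 13/89 = 0.146067: log2(p) = -2.775294, -p*log2(p) = 0.405380
  p = 20/89 = 0.224719: log2(p) = -2.153805, -p*log2(p) = 0.484001
  p = 17/89 = 0.191011: log2(p) = -2.388271, -p*log2(p) = 0.456187
  p = 12/89 = 0.134831: log2(p) = -2.890771, -p*log2(p) = 0.389767
  p = 10/89 = 0.112360: log2(p) = -3.153805, -p*log2(p) = 0.354360
H = 0.456187 + 0.405380 + 0.484001 + 0.456187 + 0.389767 + 0.354360 = 2.545882

H = 2.5459 bits/symbol


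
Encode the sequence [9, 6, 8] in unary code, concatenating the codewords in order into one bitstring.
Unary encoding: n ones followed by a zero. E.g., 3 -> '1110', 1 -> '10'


Encode each number as n ones followed by a terminating 0:
  9 -> 1111111110 (10 bits)
  6 -> 1111110 (7 bits)
  8 -> 111111110 (9 bits)
Total length = 10 + 7 + 9 = 26 bits.

Unary([9, 6, 8]) = 11111111101111110111111110 (26 bits)


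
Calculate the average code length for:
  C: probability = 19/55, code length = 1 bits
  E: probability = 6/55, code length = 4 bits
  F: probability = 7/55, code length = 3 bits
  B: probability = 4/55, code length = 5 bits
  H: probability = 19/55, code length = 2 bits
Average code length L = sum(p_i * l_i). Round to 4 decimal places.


Weighted contributions p_i * l_i:
  C: (19/55) * 1 = 19/55
  E: (6/55) * 4 = 24/55
  F: (7/55) * 3 = 21/55
  B: (4/55) * 5 = 20/55
  H: (19/55) * 2 = 38/55
Sum = (19 + 24 + 21 + 20 + 38)/55 = 122/55

L = 122/55 = 2.2182 bits/symbol


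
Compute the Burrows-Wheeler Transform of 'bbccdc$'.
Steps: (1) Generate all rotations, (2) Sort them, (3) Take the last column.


Rotations (sorted):
  0: $bbccdc -> last char: c
  1: bbccdc$ -> last char: $
  2: bccdc$b -> last char: b
  3: c$bbccd -> last char: d
  4: ccdc$bb -> last char: b
  5: cdc$bbc -> last char: c
  6: dc$bbcc -> last char: c


BWT = c$bdbcc


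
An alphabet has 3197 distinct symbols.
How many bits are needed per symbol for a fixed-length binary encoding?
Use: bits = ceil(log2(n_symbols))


log2(3197) = 11.6425
Bracket: 2^11 = 2048 < 3197 <= 2^12 = 4096
So ceil(log2(3197)) = 12

bits = ceil(log2(3197)) = ceil(11.6425) = 12 bits


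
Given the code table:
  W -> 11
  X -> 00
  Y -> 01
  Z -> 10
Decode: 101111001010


Decoding:
10 -> Z
11 -> W
11 -> W
00 -> X
10 -> Z
10 -> Z


Result: ZWWXZZ


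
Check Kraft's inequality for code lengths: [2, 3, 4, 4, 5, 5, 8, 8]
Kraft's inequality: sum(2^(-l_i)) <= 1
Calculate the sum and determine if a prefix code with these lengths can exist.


Sum = 2^(-2) + 2^(-3) + 2^(-4) + 2^(-4) + 2^(-5) + 2^(-5) + 2^(-8) + 2^(-8)
    = 0.25 + 0.125 + 0.0625 + 0.0625 + 0.03125 + 0.03125 + 0.00390625 + 0.00390625
    = 146/256 = 0.5703125
Since 0.5703125 <= 1, Kraft's inequality IS satisfied.
A prefix code with these lengths CAN exist.

Kraft sum = 0.5703125. Satisfied.


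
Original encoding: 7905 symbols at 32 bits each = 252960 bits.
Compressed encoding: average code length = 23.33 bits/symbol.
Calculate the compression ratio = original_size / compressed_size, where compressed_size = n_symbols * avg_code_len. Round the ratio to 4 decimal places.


original_size = n_symbols * orig_bits = 7905 * 32 = 252960 bits
compressed_size = n_symbols * avg_code_len = 7905 * 23.33 = 184423.65 bits
ratio = original_size / compressed_size = 252960 / 184423.65 = 1.3716

Compression ratio = 1.3716


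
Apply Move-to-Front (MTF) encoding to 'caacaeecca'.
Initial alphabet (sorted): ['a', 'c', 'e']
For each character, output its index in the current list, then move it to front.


MTF encoding:
'c': index 1 in ['a', 'c', 'e'] -> ['c', 'a', 'e']
'a': index 1 in ['c', 'a', 'e'] -> ['a', 'c', 'e']
'a': index 0 in ['a', 'c', 'e'] -> ['a', 'c', 'e']
'c': index 1 in ['a', 'c', 'e'] -> ['c', 'a', 'e']
'a': index 1 in ['c', 'a', 'e'] -> ['a', 'c', 'e']
'e': index 2 in ['a', 'c', 'e'] -> ['e', 'a', 'c']
'e': index 0 in ['e', 'a', 'c'] -> ['e', 'a', 'c']
'c': index 2 in ['e', 'a', 'c'] -> ['c', 'e', 'a']
'c': index 0 in ['c', 'e', 'a'] -> ['c', 'e', 'a']
'a': index 2 in ['c', 'e', 'a'] -> ['a', 'c', 'e']


Output: [1, 1, 0, 1, 1, 2, 0, 2, 0, 2]


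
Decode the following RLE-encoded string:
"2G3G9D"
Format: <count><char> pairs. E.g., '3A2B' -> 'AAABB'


Expanding each <count><char> pair:
  2G -> 'GG'
  3G -> 'GGG'
  9D -> 'DDDDDDDDD'

Decoded = GGGGGDDDDDDDDD


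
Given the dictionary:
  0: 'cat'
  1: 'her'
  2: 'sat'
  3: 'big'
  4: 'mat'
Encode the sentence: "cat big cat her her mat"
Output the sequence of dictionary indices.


Look up each word in the dictionary:
  'cat' -> 0
  'big' -> 3
  'cat' -> 0
  'her' -> 1
  'her' -> 1
  'mat' -> 4

Encoded: [0, 3, 0, 1, 1, 4]


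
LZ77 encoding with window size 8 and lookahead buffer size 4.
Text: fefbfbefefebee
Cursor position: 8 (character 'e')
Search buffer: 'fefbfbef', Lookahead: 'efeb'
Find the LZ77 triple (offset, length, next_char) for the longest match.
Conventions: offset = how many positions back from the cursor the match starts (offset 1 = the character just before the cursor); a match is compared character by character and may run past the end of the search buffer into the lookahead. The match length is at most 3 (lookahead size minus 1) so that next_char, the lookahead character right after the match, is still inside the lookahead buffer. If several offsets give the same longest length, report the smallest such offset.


Try each offset into the search buffer:
  offset=1 (pos 7, char 'f'): match length 0
  offset=2 (pos 6, char 'e'): match length 3
  offset=3 (pos 5, char 'b'): match length 0
  offset=4 (pos 4, char 'f'): match length 0
  offset=5 (pos 3, char 'b'): match length 0
  offset=6 (pos 2, char 'f'): match length 0
  offset=7 (pos 1, char 'e'): match length 2
  offset=8 (pos 0, char 'f'): match length 0
Longest match has length 3 at offset 2.
next_char = character at position 8 + 3 = 11 -> 'b'

Best match: offset=2, length=3 (matching 'efe' starting at position 6)
LZ77 triple: (2, 3, 'b')


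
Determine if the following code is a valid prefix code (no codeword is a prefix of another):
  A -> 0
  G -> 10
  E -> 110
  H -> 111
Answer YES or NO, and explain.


Checking each pair (does one codeword prefix another?):
  A='0' vs G='10': no prefix
  A='0' vs E='110': no prefix
  A='0' vs H='111': no prefix
  G='10' vs A='0': no prefix
  G='10' vs E='110': no prefix
  G='10' vs H='111': no prefix
  E='110' vs A='0': no prefix
  E='110' vs G='10': no prefix
  E='110' vs H='111': no prefix
  H='111' vs A='0': no prefix
  H='111' vs G='10': no prefix
  H='111' vs E='110': no prefix
No violation found over all pairs.

YES -- this is a valid prefix code. No codeword is a prefix of any other codeword.


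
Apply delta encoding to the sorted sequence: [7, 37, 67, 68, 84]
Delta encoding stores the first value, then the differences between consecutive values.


First value: 7
Deltas:
  37 - 7 = 30
  67 - 37 = 30
  68 - 67 = 1
  84 - 68 = 16


Delta encoded: [7, 30, 30, 1, 16]


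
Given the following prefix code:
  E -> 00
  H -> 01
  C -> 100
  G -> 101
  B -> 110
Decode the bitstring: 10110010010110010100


Decoding step by step:
Bits 101 -> G
Bits 100 -> C
Bits 100 -> C
Bits 101 -> G
Bits 100 -> C
Bits 101 -> G
Bits 00 -> E


Decoded message: GCCGCGE


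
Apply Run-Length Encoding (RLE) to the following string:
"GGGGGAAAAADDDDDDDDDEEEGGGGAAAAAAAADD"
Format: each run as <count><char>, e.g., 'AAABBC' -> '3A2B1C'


Scanning runs left to right:
  i=0: run of 'G' x 5 -> '5G'
  i=5: run of 'A' x 5 -> '5A'
  i=10: run of 'D' x 9 -> '9D'
  i=19: run of 'E' x 3 -> '3E'
  i=22: run of 'G' x 4 -> '4G'
  i=26: run of 'A' x 8 -> '8A'
  i=34: run of 'D' x 2 -> '2D'

RLE = 5G5A9D3E4G8A2D


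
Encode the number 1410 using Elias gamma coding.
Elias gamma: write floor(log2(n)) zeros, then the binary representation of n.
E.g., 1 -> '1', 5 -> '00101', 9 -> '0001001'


num_bits = floor(log2(1410)) + 1 = 11
leading_zeros = num_bits - 1 = 10
binary(1410) = 10110000010

Elias gamma(1410) = '0000000000' + '10110000010' = 000000000010110000010 (21 bits)


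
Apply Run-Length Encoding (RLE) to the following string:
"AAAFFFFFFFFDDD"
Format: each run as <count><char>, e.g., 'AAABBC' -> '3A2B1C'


Scanning runs left to right:
  i=0: run of 'A' x 3 -> '3A'
  i=3: run of 'F' x 8 -> '8F'
  i=11: run of 'D' x 3 -> '3D'

RLE = 3A8F3D


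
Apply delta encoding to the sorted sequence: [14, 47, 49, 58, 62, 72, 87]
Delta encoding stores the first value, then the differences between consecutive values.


First value: 14
Deltas:
  47 - 14 = 33
  49 - 47 = 2
  58 - 49 = 9
  62 - 58 = 4
  72 - 62 = 10
  87 - 72 = 15


Delta encoded: [14, 33, 2, 9, 4, 10, 15]


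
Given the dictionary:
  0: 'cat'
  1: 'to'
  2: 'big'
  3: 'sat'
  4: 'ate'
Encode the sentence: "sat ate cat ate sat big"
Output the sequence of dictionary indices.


Look up each word in the dictionary:
  'sat' -> 3
  'ate' -> 4
  'cat' -> 0
  'ate' -> 4
  'sat' -> 3
  'big' -> 2

Encoded: [3, 4, 0, 4, 3, 2]


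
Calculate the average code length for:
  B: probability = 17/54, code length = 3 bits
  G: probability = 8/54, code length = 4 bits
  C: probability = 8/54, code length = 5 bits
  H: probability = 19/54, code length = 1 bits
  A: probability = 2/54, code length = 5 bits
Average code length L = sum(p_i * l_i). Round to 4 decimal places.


Weighted contributions p_i * l_i:
  B: (17/54) * 3 = 51/54
  G: (8/54) * 4 = 32/54
  C: (8/54) * 5 = 40/54
  H: (19/54) * 1 = 19/54
  A: (2/54) * 5 = 10/54
Sum = (51 + 32 + 40 + 19 + 10)/54 = 152/54

L = 152/54 = 2.8148 bits/symbol


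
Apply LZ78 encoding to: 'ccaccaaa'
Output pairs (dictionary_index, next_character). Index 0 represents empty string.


LZ78 encoding steps:
Dictionary: {0: ''}
Step 1: w='' (idx 0), next='c' -> output (0, 'c'), add 'c' as idx 1
Step 2: w='c' (idx 1), next='a' -> output (1, 'a'), add 'ca' as idx 2
Step 3: w='c' (idx 1), next='c' -> output (1, 'c'), add 'cc' as idx 3
Step 4: w='' (idx 0), next='a' -> output (0, 'a'), add 'a' as idx 4
Step 5: w='a' (idx 4), next='a' -> output (4, 'a'), add 'aa' as idx 5


Encoded: [(0, 'c'), (1, 'a'), (1, 'c'), (0, 'a'), (4, 'a')]


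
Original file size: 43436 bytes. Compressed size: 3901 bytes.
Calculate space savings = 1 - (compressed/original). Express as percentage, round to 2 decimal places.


ratio = compressed/original = 3901/43436 = 0.08981
savings = 1 - ratio = 1 - 0.08981 = 0.91019
as a percentage: 0.91019 * 100 = 91.02%

Space savings = 1 - 3901/43436 = 91.02%


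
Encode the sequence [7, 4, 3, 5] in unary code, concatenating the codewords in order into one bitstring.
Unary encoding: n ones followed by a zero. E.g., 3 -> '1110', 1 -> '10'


Encode each number as n ones followed by a terminating 0:
  7 -> 11111110 (8 bits)
  4 -> 11110 (5 bits)
  3 -> 1110 (4 bits)
  5 -> 111110 (6 bits)
Total length = 8 + 5 + 4 + 6 = 23 bits.

Unary([7, 4, 3, 5]) = 11111110111101110111110 (23 bits)


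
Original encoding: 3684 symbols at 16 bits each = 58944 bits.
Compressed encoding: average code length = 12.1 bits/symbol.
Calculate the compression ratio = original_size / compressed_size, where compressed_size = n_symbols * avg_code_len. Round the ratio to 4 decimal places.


original_size = n_symbols * orig_bits = 3684 * 16 = 58944 bits
compressed_size = n_symbols * avg_code_len = 3684 * 12.1 = 44576.4 bits
ratio = original_size / compressed_size = 58944 / 44576.4 = 1.3223

Compression ratio = 1.3223


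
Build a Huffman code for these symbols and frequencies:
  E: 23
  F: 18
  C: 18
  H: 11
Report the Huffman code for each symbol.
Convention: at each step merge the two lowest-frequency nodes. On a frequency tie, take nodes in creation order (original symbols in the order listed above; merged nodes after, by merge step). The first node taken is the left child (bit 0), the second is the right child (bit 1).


Huffman tree construction:
Step 1: Merge H(11) + F(18) = 29
Step 2: Merge C(18) + E(23) = 41
Step 3: Merge (H+F)(29) + (C+E)(41) = 70
Read each symbol's code off the tree from the root (left child = 0, right child = 1).

Codes:
  E: 11 (length 2)
  F: 01 (length 2)
  C: 10 (length 2)
  H: 00 (length 2)
Average code length: 140/70 = 2.0000 bits/symbol


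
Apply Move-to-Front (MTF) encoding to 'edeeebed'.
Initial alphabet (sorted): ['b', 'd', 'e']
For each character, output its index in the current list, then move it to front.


MTF encoding:
'e': index 2 in ['b', 'd', 'e'] -> ['e', 'b', 'd']
'd': index 2 in ['e', 'b', 'd'] -> ['d', 'e', 'b']
'e': index 1 in ['d', 'e', 'b'] -> ['e', 'd', 'b']
'e': index 0 in ['e', 'd', 'b'] -> ['e', 'd', 'b']
'e': index 0 in ['e', 'd', 'b'] -> ['e', 'd', 'b']
'b': index 2 in ['e', 'd', 'b'] -> ['b', 'e', 'd']
'e': index 1 in ['b', 'e', 'd'] -> ['e', 'b', 'd']
'd': index 2 in ['e', 'b', 'd'] -> ['d', 'e', 'b']


Output: [2, 2, 1, 0, 0, 2, 1, 2]


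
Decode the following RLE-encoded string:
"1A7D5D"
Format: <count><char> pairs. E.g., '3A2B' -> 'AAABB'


Expanding each <count><char> pair:
  1A -> 'A'
  7D -> 'DDDDDDD'
  5D -> 'DDDDD'

Decoded = ADDDDDDDDDDDD


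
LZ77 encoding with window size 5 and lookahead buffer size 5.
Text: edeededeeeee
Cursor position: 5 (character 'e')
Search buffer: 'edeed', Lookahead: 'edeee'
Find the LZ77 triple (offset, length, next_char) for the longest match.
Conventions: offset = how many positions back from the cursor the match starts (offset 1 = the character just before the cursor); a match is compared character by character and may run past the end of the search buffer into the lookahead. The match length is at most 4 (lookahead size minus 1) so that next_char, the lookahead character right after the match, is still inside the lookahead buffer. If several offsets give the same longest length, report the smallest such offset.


Try each offset into the search buffer:
  offset=1 (pos 4, char 'd'): match length 0
  offset=2 (pos 3, char 'e'): match length 3
  offset=3 (pos 2, char 'e'): match length 1
  offset=4 (pos 1, char 'd'): match length 0
  offset=5 (pos 0, char 'e'): match length 4
Longest match has length 4 at offset 5.
next_char = character at position 5 + 4 = 9 -> 'e'

Best match: offset=5, length=4 (matching 'edee' starting at position 0)
LZ77 triple: (5, 4, 'e')


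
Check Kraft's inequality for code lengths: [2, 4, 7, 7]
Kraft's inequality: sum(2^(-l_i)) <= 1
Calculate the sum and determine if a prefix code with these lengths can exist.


Sum = 2^(-2) + 2^(-4) + 2^(-7) + 2^(-7)
    = 0.25 + 0.0625 + 0.0078125 + 0.0078125
    = 42/128 = 0.328125
Since 0.328125 <= 1, Kraft's inequality IS satisfied.
A prefix code with these lengths CAN exist.

Kraft sum = 0.328125. Satisfied.


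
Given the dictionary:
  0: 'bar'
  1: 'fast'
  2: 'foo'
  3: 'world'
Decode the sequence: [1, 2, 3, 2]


Look up each index in the dictionary:
  1 -> 'fast'
  2 -> 'foo'
  3 -> 'world'
  2 -> 'foo'

Decoded: "fast foo world foo"


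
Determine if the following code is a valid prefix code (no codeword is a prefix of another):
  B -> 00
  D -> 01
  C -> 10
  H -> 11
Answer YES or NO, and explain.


Checking each pair (does one codeword prefix another?):
  B='00' vs D='01': no prefix
  B='00' vs C='10': no prefix
  B='00' vs H='11': no prefix
  D='01' vs B='00': no prefix
  D='01' vs C='10': no prefix
  D='01' vs H='11': no prefix
  C='10' vs B='00': no prefix
  C='10' vs D='01': no prefix
  C='10' vs H='11': no prefix
  H='11' vs B='00': no prefix
  H='11' vs D='01': no prefix
  H='11' vs C='10': no prefix
No violation found over all pairs.

YES -- this is a valid prefix code. No codeword is a prefix of any other codeword.


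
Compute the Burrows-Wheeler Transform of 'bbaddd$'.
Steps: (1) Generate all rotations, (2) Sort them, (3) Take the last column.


Rotations (sorted):
  0: $bbaddd -> last char: d
  1: addd$bb -> last char: b
  2: baddd$b -> last char: b
  3: bbaddd$ -> last char: $
  4: d$bbadd -> last char: d
  5: dd$bbad -> last char: d
  6: ddd$bba -> last char: a


BWT = dbb$dda


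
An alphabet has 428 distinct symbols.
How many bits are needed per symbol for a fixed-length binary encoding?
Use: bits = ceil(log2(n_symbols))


log2(428) = 8.7415
Bracket: 2^8 = 256 < 428 <= 2^9 = 512
So ceil(log2(428)) = 9

bits = ceil(log2(428)) = ceil(8.7415) = 9 bits


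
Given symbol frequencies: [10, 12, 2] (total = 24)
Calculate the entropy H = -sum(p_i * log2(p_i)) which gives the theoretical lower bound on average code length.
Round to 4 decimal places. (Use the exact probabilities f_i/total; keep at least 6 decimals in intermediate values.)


Per-symbol terms -p_i * log2(p_i) with p_i = f_i/24:
  p = 10/24 = 0.416667: log2(p) = -1.263034, -p*log2(p) = 0.526264
  p = 12/24 = 0.500000: log2(p) = -1.000000, -p*log2(p) = 0.500000
  p = 2/24 = 0.083333: log2(p) = -3.584963, -p*log2(p) = 0.298747
H = 0.526264 + 0.500000 + 0.298747 = 1.325011

H = 1.325 bits/symbol


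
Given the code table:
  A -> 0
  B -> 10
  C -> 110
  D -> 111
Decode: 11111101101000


Decoding:
111 -> D
111 -> D
0 -> A
110 -> C
10 -> B
0 -> A
0 -> A


Result: DDACBAA


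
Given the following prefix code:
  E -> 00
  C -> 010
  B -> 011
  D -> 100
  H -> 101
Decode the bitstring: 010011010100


Decoding step by step:
Bits 010 -> C
Bits 011 -> B
Bits 010 -> C
Bits 100 -> D


Decoded message: CBCD


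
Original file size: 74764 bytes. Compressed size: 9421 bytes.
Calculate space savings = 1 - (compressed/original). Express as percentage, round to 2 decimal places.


ratio = compressed/original = 9421/74764 = 0.12601
savings = 1 - ratio = 1 - 0.12601 = 0.87399
as a percentage: 0.87399 * 100 = 87.4%

Space savings = 1 - 9421/74764 = 87.4%


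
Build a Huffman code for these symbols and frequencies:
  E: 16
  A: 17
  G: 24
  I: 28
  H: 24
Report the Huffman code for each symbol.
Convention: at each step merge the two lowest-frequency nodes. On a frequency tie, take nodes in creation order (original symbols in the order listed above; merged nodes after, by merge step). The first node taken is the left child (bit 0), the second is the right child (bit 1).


Huffman tree construction:
Step 1: Merge E(16) + A(17) = 33
Step 2: Merge G(24) + H(24) = 48
Step 3: Merge I(28) + (E+A)(33) = 61
Step 4: Merge (G+H)(48) + (I+(E+A))(61) = 109
Read each symbol's code off the tree from the root (left child = 0, right child = 1).

Codes:
  E: 110 (length 3)
  A: 111 (length 3)
  G: 00 (length 2)
  I: 10 (length 2)
  H: 01 (length 2)
Average code length: 251/109 = 2.3028 bits/symbol


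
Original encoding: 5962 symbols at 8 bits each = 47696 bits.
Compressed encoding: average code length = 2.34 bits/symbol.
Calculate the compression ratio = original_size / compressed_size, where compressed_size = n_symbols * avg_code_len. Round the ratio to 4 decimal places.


original_size = n_symbols * orig_bits = 5962 * 8 = 47696 bits
compressed_size = n_symbols * avg_code_len = 5962 * 2.34 = 13951.08 bits
ratio = original_size / compressed_size = 47696 / 13951.08 = 3.4188

Compression ratio = 3.4188


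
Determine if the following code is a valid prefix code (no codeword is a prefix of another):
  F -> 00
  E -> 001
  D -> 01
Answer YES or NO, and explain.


Checking each pair (does one codeword prefix another?):
  F='00' vs E='001': prefix -- VIOLATION

NO -- this is NOT a valid prefix code. F (00) is a prefix of E (001).


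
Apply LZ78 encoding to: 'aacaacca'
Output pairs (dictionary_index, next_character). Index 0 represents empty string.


LZ78 encoding steps:
Dictionary: {0: ''}
Step 1: w='' (idx 0), next='a' -> output (0, 'a'), add 'a' as idx 1
Step 2: w='a' (idx 1), next='c' -> output (1, 'c'), add 'ac' as idx 2
Step 3: w='a' (idx 1), next='a' -> output (1, 'a'), add 'aa' as idx 3
Step 4: w='' (idx 0), next='c' -> output (0, 'c'), add 'c' as idx 4
Step 5: w='c' (idx 4), next='a' -> output (4, 'a'), add 'ca' as idx 5


Encoded: [(0, 'a'), (1, 'c'), (1, 'a'), (0, 'c'), (4, 'a')]


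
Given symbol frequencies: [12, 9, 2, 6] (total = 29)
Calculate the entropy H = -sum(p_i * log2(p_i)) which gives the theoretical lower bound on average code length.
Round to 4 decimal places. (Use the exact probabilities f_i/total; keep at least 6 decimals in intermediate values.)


Per-symbol terms -p_i * log2(p_i) with p_i = f_i/29:
  p = 12/29 = 0.413793: log2(p) = -1.273018, -p*log2(p) = 0.526766
  p = 9/29 = 0.310345: log2(p) = -1.688056, -p*log2(p) = 0.523879
  p = 2/29 = 0.068966: log2(p) = -3.857981, -p*log2(p) = 0.266068
  p = 6/29 = 0.206897: log2(p) = -2.273018, -p*log2(p) = 0.470280
H = 0.526766 + 0.523879 + 0.266068 + 0.470280 = 1.786993

H = 1.787 bits/symbol


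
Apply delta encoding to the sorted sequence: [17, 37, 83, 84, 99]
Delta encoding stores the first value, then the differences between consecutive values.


First value: 17
Deltas:
  37 - 17 = 20
  83 - 37 = 46
  84 - 83 = 1
  99 - 84 = 15


Delta encoded: [17, 20, 46, 1, 15]


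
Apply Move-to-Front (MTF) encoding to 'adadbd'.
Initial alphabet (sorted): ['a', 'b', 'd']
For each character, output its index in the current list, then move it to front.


MTF encoding:
'a': index 0 in ['a', 'b', 'd'] -> ['a', 'b', 'd']
'd': index 2 in ['a', 'b', 'd'] -> ['d', 'a', 'b']
'a': index 1 in ['d', 'a', 'b'] -> ['a', 'd', 'b']
'd': index 1 in ['a', 'd', 'b'] -> ['d', 'a', 'b']
'b': index 2 in ['d', 'a', 'b'] -> ['b', 'd', 'a']
'd': index 1 in ['b', 'd', 'a'] -> ['d', 'b', 'a']


Output: [0, 2, 1, 1, 2, 1]


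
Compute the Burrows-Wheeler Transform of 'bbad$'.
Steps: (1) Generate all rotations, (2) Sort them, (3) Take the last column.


Rotations (sorted):
  0: $bbad -> last char: d
  1: ad$bb -> last char: b
  2: bad$b -> last char: b
  3: bbad$ -> last char: $
  4: d$bba -> last char: a


BWT = dbb$a


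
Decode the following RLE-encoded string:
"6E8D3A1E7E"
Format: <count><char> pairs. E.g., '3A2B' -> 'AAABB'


Expanding each <count><char> pair:
  6E -> 'EEEEEE'
  8D -> 'DDDDDDDD'
  3A -> 'AAA'
  1E -> 'E'
  7E -> 'EEEEEEE'

Decoded = EEEEEEDDDDDDDDAAAEEEEEEEE


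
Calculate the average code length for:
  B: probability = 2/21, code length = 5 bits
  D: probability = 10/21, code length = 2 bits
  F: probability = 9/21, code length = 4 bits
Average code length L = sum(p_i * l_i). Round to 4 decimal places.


Weighted contributions p_i * l_i:
  B: (2/21) * 5 = 10/21
  D: (10/21) * 2 = 20/21
  F: (9/21) * 4 = 36/21
Sum = (10 + 20 + 36)/21 = 66/21

L = 66/21 = 3.1429 bits/symbol


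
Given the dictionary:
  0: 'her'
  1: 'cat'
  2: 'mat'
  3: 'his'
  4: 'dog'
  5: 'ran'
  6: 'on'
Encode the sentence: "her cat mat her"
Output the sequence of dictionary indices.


Look up each word in the dictionary:
  'her' -> 0
  'cat' -> 1
  'mat' -> 2
  'her' -> 0

Encoded: [0, 1, 2, 0]


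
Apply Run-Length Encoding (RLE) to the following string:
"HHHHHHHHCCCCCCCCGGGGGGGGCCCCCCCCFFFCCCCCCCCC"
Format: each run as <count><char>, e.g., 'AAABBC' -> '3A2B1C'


Scanning runs left to right:
  i=0: run of 'H' x 8 -> '8H'
  i=8: run of 'C' x 8 -> '8C'
  i=16: run of 'G' x 8 -> '8G'
  i=24: run of 'C' x 8 -> '8C'
  i=32: run of 'F' x 3 -> '3F'
  i=35: run of 'C' x 9 -> '9C'

RLE = 8H8C8G8C3F9C


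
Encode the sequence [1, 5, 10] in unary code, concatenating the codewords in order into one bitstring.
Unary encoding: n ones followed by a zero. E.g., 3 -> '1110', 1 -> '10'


Encode each number as n ones followed by a terminating 0:
  1 -> 10 (2 bits)
  5 -> 111110 (6 bits)
  10 -> 11111111110 (11 bits)
Total length = 2 + 6 + 11 = 19 bits.

Unary([1, 5, 10]) = 1011111011111111110 (19 bits)


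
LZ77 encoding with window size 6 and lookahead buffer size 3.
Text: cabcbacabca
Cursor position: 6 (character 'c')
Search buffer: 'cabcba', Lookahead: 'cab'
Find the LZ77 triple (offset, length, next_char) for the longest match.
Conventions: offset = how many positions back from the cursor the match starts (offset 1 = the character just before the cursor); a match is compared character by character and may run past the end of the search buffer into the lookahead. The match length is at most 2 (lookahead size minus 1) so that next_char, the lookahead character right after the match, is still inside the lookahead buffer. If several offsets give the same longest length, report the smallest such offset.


Try each offset into the search buffer:
  offset=1 (pos 5, char 'a'): match length 0
  offset=2 (pos 4, char 'b'): match length 0
  offset=3 (pos 3, char 'c'): match length 1
  offset=4 (pos 2, char 'b'): match length 0
  offset=5 (pos 1, char 'a'): match length 0
  offset=6 (pos 0, char 'c'): match length 2
Longest match has length 2 at offset 6.
next_char = character at position 6 + 2 = 8 -> 'b'

Best match: offset=6, length=2 (matching 'ca' starting at position 0)
LZ77 triple: (6, 2, 'b')


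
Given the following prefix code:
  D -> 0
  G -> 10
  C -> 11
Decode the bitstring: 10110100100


Decoding step by step:
Bits 10 -> G
Bits 11 -> C
Bits 0 -> D
Bits 10 -> G
Bits 0 -> D
Bits 10 -> G
Bits 0 -> D


Decoded message: GCDGDGD


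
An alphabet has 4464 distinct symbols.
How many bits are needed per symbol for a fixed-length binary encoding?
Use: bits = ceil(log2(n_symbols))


log2(4464) = 12.1241
Bracket: 2^12 = 4096 < 4464 <= 2^13 = 8192
So ceil(log2(4464)) = 13

bits = ceil(log2(4464)) = ceil(12.1241) = 13 bits


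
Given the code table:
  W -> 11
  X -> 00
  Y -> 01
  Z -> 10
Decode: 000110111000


Decoding:
00 -> X
01 -> Y
10 -> Z
11 -> W
10 -> Z
00 -> X


Result: XYZWZX


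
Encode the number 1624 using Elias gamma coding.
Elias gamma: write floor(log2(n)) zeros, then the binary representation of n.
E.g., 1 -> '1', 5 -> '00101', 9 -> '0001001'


num_bits = floor(log2(1624)) + 1 = 11
leading_zeros = num_bits - 1 = 10
binary(1624) = 11001011000

Elias gamma(1624) = '0000000000' + '11001011000' = 000000000011001011000 (21 bits)


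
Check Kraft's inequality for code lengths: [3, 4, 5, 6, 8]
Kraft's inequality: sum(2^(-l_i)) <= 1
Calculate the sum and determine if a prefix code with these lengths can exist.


Sum = 2^(-3) + 2^(-4) + 2^(-5) + 2^(-6) + 2^(-8)
    = 0.125 + 0.0625 + 0.03125 + 0.015625 + 0.00390625
    = 61/256 = 0.23828125
Since 0.23828125 <= 1, Kraft's inequality IS satisfied.
A prefix code with these lengths CAN exist.

Kraft sum = 0.23828125. Satisfied.


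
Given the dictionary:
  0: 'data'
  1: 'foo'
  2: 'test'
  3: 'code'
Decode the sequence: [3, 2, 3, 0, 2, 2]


Look up each index in the dictionary:
  3 -> 'code'
  2 -> 'test'
  3 -> 'code'
  0 -> 'data'
  2 -> 'test'
  2 -> 'test'

Decoded: "code test code data test test"


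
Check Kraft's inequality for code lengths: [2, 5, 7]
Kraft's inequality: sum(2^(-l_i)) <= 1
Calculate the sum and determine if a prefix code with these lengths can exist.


Sum = 2^(-2) + 2^(-5) + 2^(-7)
    = 0.25 + 0.03125 + 0.0078125
    = 37/128 = 0.2890625
Since 0.2890625 <= 1, Kraft's inequality IS satisfied.
A prefix code with these lengths CAN exist.

Kraft sum = 0.2890625. Satisfied.


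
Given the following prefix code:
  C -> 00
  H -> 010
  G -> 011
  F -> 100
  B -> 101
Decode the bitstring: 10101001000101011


Decoding step by step:
Bits 101 -> B
Bits 010 -> H
Bits 010 -> H
Bits 00 -> C
Bits 101 -> B
Bits 011 -> G


Decoded message: BHHCBG


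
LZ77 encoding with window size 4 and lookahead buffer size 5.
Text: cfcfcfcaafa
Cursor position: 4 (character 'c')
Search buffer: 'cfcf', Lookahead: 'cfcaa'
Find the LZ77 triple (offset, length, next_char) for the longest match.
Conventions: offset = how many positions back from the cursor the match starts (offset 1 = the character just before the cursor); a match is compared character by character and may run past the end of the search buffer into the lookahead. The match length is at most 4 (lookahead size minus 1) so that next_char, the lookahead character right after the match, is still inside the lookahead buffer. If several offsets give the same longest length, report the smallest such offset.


Try each offset into the search buffer:
  offset=1 (pos 3, char 'f'): match length 0
  offset=2 (pos 2, char 'c'): match length 3
  offset=3 (pos 1, char 'f'): match length 0
  offset=4 (pos 0, char 'c'): match length 3
Longest match has length 3, found at offsets 2, 4; take the smallest, offset 2.
next_char = character at position 4 + 3 = 7 -> 'a'

Best match: offset=2, length=3 (matching 'cfc' starting at position 2)
LZ77 triple: (2, 3, 'a')
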